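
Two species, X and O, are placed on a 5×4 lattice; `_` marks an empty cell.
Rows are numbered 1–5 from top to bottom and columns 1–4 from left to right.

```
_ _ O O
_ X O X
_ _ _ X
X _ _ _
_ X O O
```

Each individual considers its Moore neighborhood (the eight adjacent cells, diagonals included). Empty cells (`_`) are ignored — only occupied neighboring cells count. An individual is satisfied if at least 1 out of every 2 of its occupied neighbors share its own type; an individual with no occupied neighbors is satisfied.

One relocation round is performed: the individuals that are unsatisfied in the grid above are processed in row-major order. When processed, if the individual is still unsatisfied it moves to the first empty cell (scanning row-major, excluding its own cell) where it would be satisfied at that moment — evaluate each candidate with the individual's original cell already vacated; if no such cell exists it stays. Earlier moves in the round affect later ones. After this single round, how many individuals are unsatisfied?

Initially unsatisfied (in order): (2,2), (2,3), (2,4).
  (2,2) → (1,1).
  (2,3): now satisfied by earlier moves; stays.
  (2,4) → (2,1).
Resulting grid:
X _ O O
X _ O _
_ _ _ X
X _ _ _
_ X O O
Unsatisfied now: (3,4).

1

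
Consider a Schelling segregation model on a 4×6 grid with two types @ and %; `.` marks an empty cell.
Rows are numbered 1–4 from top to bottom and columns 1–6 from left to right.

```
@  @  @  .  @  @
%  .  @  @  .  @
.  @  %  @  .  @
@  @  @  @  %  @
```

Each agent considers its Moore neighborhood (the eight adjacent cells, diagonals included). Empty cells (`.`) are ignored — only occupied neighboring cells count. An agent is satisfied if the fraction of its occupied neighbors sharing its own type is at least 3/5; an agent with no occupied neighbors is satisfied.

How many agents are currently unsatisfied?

6

(1,1)@ 1/2 unhappy
(1,2)@ 3/4 ok
(1,3)@ 3/3 ok
(1,5)@ 3/3 ok
(1,6)@ 2/2 ok
(2,1)% 0/3 unhappy
(2,3)@ 5/6 ok
(2,4)@ 4/5 ok
(2,6)@ 3/3 ok
(3,2)@ 4/6 ok
(3,3)% 0/7 unhappy
(3,4)@ 4/6 ok
(3,6)@ 2/3 ok
(4,1)@ 2/2 ok
(4,2)@ 3/4 ok
(4,3)@ 4/5 ok
(4,4)@ 2/4 unhappy
(4,5)% 0/4 unhappy
(4,6)@ 1/2 unhappy
Unsatisfied: (1,1), (2,1), (3,3), (4,4), (4,5), (4,6) — 6 in total.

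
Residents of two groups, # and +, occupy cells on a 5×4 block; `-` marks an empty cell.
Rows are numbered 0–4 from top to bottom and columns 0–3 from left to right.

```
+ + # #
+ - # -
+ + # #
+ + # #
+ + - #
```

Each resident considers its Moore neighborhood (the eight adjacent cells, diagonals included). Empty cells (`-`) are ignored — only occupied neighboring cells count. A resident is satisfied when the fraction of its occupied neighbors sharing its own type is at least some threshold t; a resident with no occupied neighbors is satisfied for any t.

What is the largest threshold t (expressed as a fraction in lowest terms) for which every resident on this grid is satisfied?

(0,0)+ 2/2
(0,1)+ 2/4
(0,2)# 2/3
(0,3)# 2/2
(1,0)+ 4/4
(1,2)# 4/6
(2,0)+ 4/4
(2,1)+ 4/7
(2,2)# 4/6
(2,3)# 4/4
(3,0)+ 5/5
(3,1)+ 5/7
(3,2)# 4/7
(3,3)# 4/4
(4,0)+ 3/3
(4,1)+ 3/4
(4,3)# 2/2
The smallest same-type fraction is 2/4 at (0,1), which reduces to 1/2. Any threshold above that leaves this resident unsatisfied.

1/2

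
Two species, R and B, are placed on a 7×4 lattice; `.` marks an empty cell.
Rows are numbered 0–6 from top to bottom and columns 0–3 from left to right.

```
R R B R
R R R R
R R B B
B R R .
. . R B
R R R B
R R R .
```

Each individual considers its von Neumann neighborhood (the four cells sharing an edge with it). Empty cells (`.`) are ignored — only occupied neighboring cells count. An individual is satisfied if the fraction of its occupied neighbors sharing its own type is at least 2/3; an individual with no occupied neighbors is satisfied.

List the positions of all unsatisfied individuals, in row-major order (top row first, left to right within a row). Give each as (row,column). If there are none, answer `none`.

(0,2), (0,3), (1,2), (2,2), (2,3), (3,0), (4,3), (5,3)

Row 0: (0,0)R 2/2 ok · (0,1)R 2/3 ok · (0,2)B 0/3 unhappy · (0,3)R 1/2 unhappy
Row 1: (1,0)R 3/3 ok · (1,1)R 4/4 ok · (1,2)R 2/4 unhappy · (1,3)R 2/3 ok
Row 2: (2,0)R 2/3 ok · (2,1)R 3/4 ok · (2,2)B 1/4 unhappy · (2,3)B 1/2 unhappy
Row 3: (3,0)B 0/2 unhappy · (3,1)R 2/3 ok · (3,2)R 2/3 ok
Row 4: (4,2)R 2/3 ok · (4,3)B 1/2 unhappy
Row 5: (5,0)R 2/2 ok · (5,1)R 3/3 ok · (5,2)R 3/4 ok · (5,3)B 1/2 unhappy
Row 6: (6,0)R 2/2 ok · (6,1)R 3/3 ok · (6,2)R 2/2 ok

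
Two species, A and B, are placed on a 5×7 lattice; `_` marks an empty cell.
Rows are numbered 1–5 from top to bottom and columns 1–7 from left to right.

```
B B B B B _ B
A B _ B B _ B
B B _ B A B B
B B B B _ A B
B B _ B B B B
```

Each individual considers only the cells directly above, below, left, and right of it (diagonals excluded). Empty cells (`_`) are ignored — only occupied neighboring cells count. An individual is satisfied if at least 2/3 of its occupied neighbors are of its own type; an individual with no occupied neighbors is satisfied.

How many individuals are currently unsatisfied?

(1,1)B 1/2 ✗
(1,2)B 3/3 ✓
(1,3)B 2/2 ✓
(1,4)B 3/3 ✓
(1,5)B 2/2 ✓
(1,7)B 1/1 ✓
(2,1)A 0/3 ✗
(2,2)B 2/3 ✓
(2,4)B 3/3 ✓
(2,5)B 2/3 ✓
(2,7)B 2/2 ✓
(3,1)B 2/3 ✓
(3,2)B 3/3 ✓
(3,4)B 2/3 ✓
(3,5)A 0/3 ✗
(3,6)B 1/3 ✗
(3,7)B 3/3 ✓
(4,1)B 3/3 ✓
(4,2)B 4/4 ✓
(4,3)B 2/2 ✓
(4,4)B 3/3 ✓
(4,6)A 0/3 ✗
(4,7)B 2/3 ✓
(5,1)B 2/2 ✓
(5,2)B 2/2 ✓
(5,4)B 2/2 ✓
(5,5)B 2/2 ✓
(5,6)B 2/3 ✓
(5,7)B 2/2 ✓
Unsatisfied: (1,1), (2,1), (3,5), (3,6), (4,6) — 5 in total.

5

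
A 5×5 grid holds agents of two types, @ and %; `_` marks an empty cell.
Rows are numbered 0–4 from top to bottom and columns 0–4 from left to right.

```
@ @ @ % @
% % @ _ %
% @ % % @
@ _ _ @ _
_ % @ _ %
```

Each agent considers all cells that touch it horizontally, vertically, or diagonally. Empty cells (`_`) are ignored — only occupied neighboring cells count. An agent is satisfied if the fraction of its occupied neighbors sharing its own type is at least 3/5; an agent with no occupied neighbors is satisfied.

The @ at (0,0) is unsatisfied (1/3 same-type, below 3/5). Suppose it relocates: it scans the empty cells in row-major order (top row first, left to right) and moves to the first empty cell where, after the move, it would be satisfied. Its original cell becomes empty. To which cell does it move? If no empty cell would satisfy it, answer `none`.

Vacating (0,0). Empty cells in order:
  (1,3): 4/8 same-type → still unsatisfied.
  (3,1): 3/6 same-type → still unsatisfied.
  (3,2): 3/6 same-type → still unsatisfied.
  (3,4): 2/4 same-type → still unsatisfied.
  (4,0): 1/2 same-type → still unsatisfied.
  (4,3): 2/3 same-type → satisfied — stop here.

(4,3)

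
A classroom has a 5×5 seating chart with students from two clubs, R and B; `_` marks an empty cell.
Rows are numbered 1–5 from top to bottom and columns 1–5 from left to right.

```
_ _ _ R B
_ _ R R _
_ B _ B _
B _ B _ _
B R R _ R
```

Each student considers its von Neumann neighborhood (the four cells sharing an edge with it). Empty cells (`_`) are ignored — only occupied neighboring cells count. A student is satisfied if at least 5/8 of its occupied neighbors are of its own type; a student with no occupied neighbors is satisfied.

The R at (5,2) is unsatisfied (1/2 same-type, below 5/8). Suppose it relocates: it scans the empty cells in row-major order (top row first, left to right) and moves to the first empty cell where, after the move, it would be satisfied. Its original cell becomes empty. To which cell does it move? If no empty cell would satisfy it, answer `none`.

Vacating (5,2). Empty cells in order:
  (1,1): 0/0 same-type → satisfied — stop here.

(1,1)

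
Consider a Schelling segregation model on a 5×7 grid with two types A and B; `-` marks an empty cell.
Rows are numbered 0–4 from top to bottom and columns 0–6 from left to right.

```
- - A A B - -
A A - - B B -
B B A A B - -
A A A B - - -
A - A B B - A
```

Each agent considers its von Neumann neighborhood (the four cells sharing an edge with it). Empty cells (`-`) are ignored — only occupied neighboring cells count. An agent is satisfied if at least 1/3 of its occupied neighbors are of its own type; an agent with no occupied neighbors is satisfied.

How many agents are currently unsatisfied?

Row 0: (0,2)A 1/1 satisfied · (0,3)A 1/2 satisfied · (0,4)B 1/2 satisfied
Row 1: (1,0)A 1/2 satisfied · (1,1)A 1/2 satisfied · (1,4)B 3/3 satisfied · (1,5)B 1/1 satisfied
Row 2: (2,0)B 1/3 satisfied · (2,1)B 1/4 not · (2,2)A 2/3 satisfied · (2,3)A 1/3 satisfied · (2,4)B 1/2 satisfied
Row 3: (3,0)A 2/3 satisfied · (3,1)A 2/3 satisfied · (3,2)A 3/4 satisfied · (3,3)B 1/3 satisfied
Row 4: (4,0)A 1/1 satisfied · (4,2)A 1/2 satisfied · (4,3)B 2/3 satisfied · (4,4)B 1/1 satisfied · (4,6)A 0/0 satisfied
Unsatisfied: (2,1) — 1 in total.

1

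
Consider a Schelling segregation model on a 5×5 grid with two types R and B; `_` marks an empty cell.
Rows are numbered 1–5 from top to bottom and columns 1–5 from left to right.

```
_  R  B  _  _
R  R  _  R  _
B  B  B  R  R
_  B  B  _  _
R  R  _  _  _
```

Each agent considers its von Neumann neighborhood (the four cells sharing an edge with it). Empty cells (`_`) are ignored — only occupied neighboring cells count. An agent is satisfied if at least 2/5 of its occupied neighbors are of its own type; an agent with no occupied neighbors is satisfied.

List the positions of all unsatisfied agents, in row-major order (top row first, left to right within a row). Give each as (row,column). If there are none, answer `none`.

(1,2)R 1/2 satisfied
(1,3)B 0/1 not
(2,1)R 1/2 satisfied
(2,2)R 2/3 satisfied
(2,4)R 1/1 satisfied
(3,1)B 1/2 satisfied
(3,2)B 3/4 satisfied
(3,3)B 2/3 satisfied
(3,4)R 2/3 satisfied
(3,5)R 1/1 satisfied
(4,2)B 2/3 satisfied
(4,3)B 2/2 satisfied
(5,1)R 1/1 satisfied
(5,2)R 1/2 satisfied

(1,3)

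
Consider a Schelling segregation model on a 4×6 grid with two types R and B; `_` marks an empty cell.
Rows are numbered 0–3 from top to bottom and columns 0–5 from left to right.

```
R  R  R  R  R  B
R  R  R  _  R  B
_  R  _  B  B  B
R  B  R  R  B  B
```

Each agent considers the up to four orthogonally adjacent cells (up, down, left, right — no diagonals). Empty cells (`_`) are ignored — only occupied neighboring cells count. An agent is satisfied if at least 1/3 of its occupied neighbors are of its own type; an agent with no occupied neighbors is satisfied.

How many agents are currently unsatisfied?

Row 0: (0,0)R 2/2 ok · (0,1)R 3/3 ok · (0,2)R 3/3 ok · (0,3)R 2/2 ok · (0,4)R 2/3 ok · (0,5)B 1/2 ok
Row 1: (1,0)R 2/2 ok · (1,1)R 4/4 ok · (1,2)R 2/2 ok · (1,4)R 1/3 ok · (1,5)B 2/3 ok
Row 2: (2,1)R 1/2 ok · (2,3)B 1/2 ok · (2,4)B 3/4 ok · (2,5)B 3/3 ok
Row 3: (3,0)R 0/1 unhappy · (3,1)B 0/3 unhappy · (3,2)R 1/2 ok · (3,3)R 1/3 ok · (3,4)B 2/3 ok · (3,5)B 2/2 ok
Unsatisfied: (3,0), (3,1) — 2 in total.

2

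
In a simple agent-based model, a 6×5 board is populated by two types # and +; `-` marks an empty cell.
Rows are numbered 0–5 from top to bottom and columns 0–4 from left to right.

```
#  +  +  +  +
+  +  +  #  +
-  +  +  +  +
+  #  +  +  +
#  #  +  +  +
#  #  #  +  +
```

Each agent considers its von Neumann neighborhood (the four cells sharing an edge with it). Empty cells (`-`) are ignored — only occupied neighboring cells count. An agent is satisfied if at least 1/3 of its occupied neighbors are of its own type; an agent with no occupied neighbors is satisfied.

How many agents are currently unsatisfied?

(0,0)# 0/2 unhappy
(0,1)+ 2/3 ok
(0,2)+ 3/3 ok
(0,3)+ 2/3 ok
(0,4)+ 2/2 ok
(1,0)+ 1/2 ok
(1,1)+ 4/4 ok
(1,2)+ 3/4 ok
(1,3)# 0/4 unhappy
(1,4)+ 2/3 ok
(2,1)+ 2/3 ok
(2,2)+ 4/4 ok
(2,3)+ 3/4 ok
(2,4)+ 3/3 ok
(3,0)+ 0/2 unhappy
(3,1)# 1/4 unhappy
(3,2)+ 3/4 ok
(3,3)+ 4/4 ok
(3,4)+ 3/3 ok
(4,0)# 2/3 ok
(4,1)# 3/4 ok
(4,2)+ 2/4 ok
(4,3)+ 4/4 ok
(4,4)+ 3/3 ok
(5,0)# 2/2 ok
(5,1)# 3/3 ok
(5,2)# 1/3 ok
(5,3)+ 2/3 ok
(5,4)+ 2/2 ok
Unsatisfied: (0,0), (1,3), (3,0), (3,1) — 4 in total.

4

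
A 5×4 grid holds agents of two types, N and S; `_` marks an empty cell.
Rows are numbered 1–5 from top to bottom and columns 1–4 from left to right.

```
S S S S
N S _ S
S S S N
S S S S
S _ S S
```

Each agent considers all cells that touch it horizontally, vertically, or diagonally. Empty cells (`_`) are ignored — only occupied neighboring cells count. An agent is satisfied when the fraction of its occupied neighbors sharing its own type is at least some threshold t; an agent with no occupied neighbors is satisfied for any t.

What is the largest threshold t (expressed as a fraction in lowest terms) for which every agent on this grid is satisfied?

0/1

Row 1: (1,1)S 2/3 · (1,2)S 3/4 · (1,3)S 4/4 · (1,4)S 2/2
Row 2: (2,1)N 0/5 · (2,2)S 6/7 · (2,4)S 3/4
Row 3: (3,1)S 4/5 · (3,2)S 6/7 · (3,3)S 6/7 · (3,4)N 0/4
Row 4: (4,1)S 4/4 · (4,2)S 7/7 · (4,3)S 6/7 · (4,4)S 4/5
Row 5: (5,1)S 2/2 · (5,3)S 4/4 · (5,4)S 3/3
The smallest same-type fraction is 0/5 at (2,1), which reduces to 0/1. Any threshold above that leaves this agent unsatisfied.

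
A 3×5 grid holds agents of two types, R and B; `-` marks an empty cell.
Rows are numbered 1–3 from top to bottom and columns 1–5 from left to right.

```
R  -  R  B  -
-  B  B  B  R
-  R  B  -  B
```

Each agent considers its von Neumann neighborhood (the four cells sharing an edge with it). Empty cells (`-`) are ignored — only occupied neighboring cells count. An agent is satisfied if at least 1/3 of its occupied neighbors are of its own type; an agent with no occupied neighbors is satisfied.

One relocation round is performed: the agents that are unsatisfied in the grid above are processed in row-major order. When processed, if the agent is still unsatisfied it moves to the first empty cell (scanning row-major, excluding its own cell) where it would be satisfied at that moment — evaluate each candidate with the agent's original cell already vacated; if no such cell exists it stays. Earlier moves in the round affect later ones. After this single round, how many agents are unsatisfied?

0

Initially unsatisfied (in order): (1,3), (2,5), (3,2), (3,5).
  (1,3) → (1,2).
  (2,5) → (1,3).
  (3,2) → (2,1).
  (3,5): now satisfied by earlier moves; stays.
Resulting grid:
R R R B -
R B B B -
- - B - B
All satisfied now.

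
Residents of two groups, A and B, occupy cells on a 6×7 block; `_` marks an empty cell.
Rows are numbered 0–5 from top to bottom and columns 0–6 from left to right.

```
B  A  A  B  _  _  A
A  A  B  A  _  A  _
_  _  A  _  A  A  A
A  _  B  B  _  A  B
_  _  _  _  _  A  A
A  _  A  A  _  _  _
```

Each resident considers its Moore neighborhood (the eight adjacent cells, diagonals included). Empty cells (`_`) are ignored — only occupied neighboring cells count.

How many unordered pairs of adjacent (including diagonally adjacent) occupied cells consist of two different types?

Scan each occupied cell's neighbors to the right and below (and the two forward diagonals) so each pair is counted once.
Row 0: B(0,0)–A(0,1)≠ B(0,0)–A(1,0)≠ B(0,0)–A(1,1)≠ A(0,1)–A(0,2)= A(0,1)–A(1,1)= A(0,1)–B(1,2)≠ A(0,1)–A(1,0)= A(0,2)–B(0,3)≠ A(0,2)–B(1,2)≠ A(0,2)–A(1,3)= A(0,2)–A(1,1)= B(0,3)–A(1,3)≠ B(0,3)–B(1,2)= A(0,6)–A(1,5)=  → 7/14 unlike.
Row 1: A(1,0)–A(1,1)= A(1,1)–B(1,2)≠ A(1,1)–A(2,2)= B(1,2)–A(1,3)≠ B(1,2)–A(2,2)≠ A(1,3)–A(2,4)= A(1,3)–A(2,2)= A(1,5)–A(2,5)= A(1,5)–A(2,6)= A(1,5)–A(2,4)=  → 3/10 unlike.
Row 2: A(2,2)–B(3,2)≠ A(2,2)–B(3,3)≠ A(2,4)–A(2,5)= A(2,4)–A(3,5)= A(2,4)–B(3,3)≠ A(2,5)–A(2,6)= A(2,5)–A(3,5)= A(2,5)–B(3,6)≠ A(2,6)–B(3,6)≠ A(2,6)–A(3,5)=  → 5/10 unlike.
Row 3: B(3,2)–B(3,3)= A(3,5)–B(3,6)≠ A(3,5)–A(4,5)= A(3,5)–A(4,6)= B(3,6)–A(4,6)≠ B(3,6)–A(4,5)≠  → 3/6 unlike.
Row 4: A(4,5)–A(4,6)=  → 0/1 unlike.
Row 5: A(5,2)–A(5,3)=  → 0/1 unlike.
Total adjacent occupied pairs: 42; unlike-type pairs: 18.

18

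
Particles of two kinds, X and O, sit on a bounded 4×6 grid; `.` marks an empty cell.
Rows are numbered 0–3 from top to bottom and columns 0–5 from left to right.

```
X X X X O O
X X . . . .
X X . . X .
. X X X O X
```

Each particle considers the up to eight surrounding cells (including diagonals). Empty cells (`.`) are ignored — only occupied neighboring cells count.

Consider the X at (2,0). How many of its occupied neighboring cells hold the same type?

4

Occupied neighbors of (2,0): (1,0)=X, (1,1)=X, (2,1)=X, (3,1)=X.
Same type (X): 4 of 4.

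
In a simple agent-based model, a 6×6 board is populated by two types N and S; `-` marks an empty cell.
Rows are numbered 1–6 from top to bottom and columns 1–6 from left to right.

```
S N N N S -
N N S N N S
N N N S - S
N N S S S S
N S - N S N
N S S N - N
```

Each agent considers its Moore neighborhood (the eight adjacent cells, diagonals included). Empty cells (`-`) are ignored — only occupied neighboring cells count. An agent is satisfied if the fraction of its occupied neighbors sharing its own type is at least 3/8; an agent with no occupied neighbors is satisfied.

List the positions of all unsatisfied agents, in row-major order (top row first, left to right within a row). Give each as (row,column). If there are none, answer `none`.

(1,1), (1,5), (2,3), (2,5), (5,4), (5,6), (6,1), (6,4)

Row 1: (1,1)S 0/3 ✗ · (1,2)N 3/5 ✓ · (1,3)N 4/5 ✓ · (1,4)N 3/5 ✓ · (1,5)S 1/4 ✗
Row 2: (2,1)N 4/5 ✓ · (2,2)N 6/8 ✓ · (2,3)S 1/8 ✗ · (2,4)N 4/7 ✓ · (2,5)N 2/6 ✗ · (2,6)S 2/3 ✓
Row 3: (3,1)N 5/5 ✓ · (3,2)N 6/8 ✓ · (3,3)N 4/8 ✓ · (3,4)S 4/7 ✓ · (3,6)S 3/4 ✓
Row 4: (4,1)N 4/5 ✓ · (4,2)N 5/7 ✓ · (4,3)S 3/7 ✓ · (4,4)S 4/6 ✓ · (4,5)S 5/7 ✓ · (4,6)S 3/4 ✓
Row 5: (5,1)N 3/5 ✓ · (5,2)S 3/7 ✓ · (5,4)N 1/6 ✗ · (5,5)S 3/7 ✓ · (5,6)N 1/4 ✗
Row 6: (6,1)N 1/3 ✗ · (6,2)S 2/4 ✓ · (6,3)S 2/4 ✓ · (6,4)N 1/3 ✗ · (6,6)N 1/2 ✓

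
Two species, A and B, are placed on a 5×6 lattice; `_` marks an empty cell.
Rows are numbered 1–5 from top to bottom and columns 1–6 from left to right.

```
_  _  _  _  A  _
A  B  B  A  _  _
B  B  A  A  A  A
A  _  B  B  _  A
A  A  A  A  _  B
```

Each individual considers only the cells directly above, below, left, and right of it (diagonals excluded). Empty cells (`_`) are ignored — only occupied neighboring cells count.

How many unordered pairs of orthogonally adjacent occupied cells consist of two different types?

Scan each occupied cell's neighbors to the right and below so each pair is counted once.
From row 2: 4 unlike of 7 pairs (running 4/7).
From row 3: 4 unlike of 9 pairs (running 8/16).
From row 4: 3 unlike of 5 pairs (running 11/21).
From row 5: 0 unlike of 3 pairs (running 11/24).
Total adjacent occupied pairs: 24; unlike-type pairs: 11.

11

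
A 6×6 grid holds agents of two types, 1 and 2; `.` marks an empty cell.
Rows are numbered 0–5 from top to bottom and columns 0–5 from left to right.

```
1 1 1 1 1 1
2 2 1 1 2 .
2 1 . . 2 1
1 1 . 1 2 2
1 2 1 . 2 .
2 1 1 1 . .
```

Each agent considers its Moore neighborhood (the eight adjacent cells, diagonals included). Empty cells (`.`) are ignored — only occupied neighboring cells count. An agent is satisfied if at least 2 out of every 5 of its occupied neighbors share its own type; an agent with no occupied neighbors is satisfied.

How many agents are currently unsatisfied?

7

(0,0)1 1/3 unhappy
(0,1)1 3/5 ok
(0,2)1 4/5 ok
(0,3)1 4/5 ok
(0,4)1 3/4 ok
(0,5)1 1/2 ok
(1,0)2 2/5 ok
(1,1)2 2/7 unhappy
(1,2)1 5/6 ok
(1,3)1 4/6 ok
(1,4)2 1/6 unhappy
(2,0)2 2/5 ok
(2,1)1 3/6 ok
(2,4)2 3/6 ok
(2,5)1 0/4 unhappy
(3,0)1 3/5 ok
(3,1)1 4/6 ok
(3,3)1 1/4 unhappy
(3,4)2 3/5 ok
(3,5)2 3/4 ok
(4,0)1 3/5 ok
(4,1)2 1/7 unhappy
(4,2)1 5/6 ok
(4,4)2 2/4 ok
(5,0)2 1/3 unhappy
(5,1)1 3/5 ok
(5,2)1 3/4 ok
(5,3)1 2/3 ok
Unsatisfied: (0,0), (1,1), (1,4), (2,5), (3,3), (4,1), (5,0) — 7 in total.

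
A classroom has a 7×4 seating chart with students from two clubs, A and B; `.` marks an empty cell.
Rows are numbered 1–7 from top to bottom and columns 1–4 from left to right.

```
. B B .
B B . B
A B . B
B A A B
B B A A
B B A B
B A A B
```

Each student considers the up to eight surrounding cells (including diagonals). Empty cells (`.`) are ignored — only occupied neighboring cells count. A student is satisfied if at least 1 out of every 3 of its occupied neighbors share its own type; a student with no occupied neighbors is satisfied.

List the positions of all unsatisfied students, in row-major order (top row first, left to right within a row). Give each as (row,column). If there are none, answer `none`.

(3,1), (4,4), (6,4)

(1,2)B 3/3 satisfied
(1,3)B 3/3 satisfied
(2,1)B 3/4 satisfied
(2,2)B 4/5 satisfied
(2,4)B 2/2 satisfied
(3,1)A 1/5 not
(3,2)B 3/6 satisfied
(3,4)B 2/3 satisfied
(4,1)B 3/5 satisfied
(4,2)A 3/7 satisfied
(4,3)A 3/7 satisfied
(4,4)B 1/4 not
(5,1)B 4/5 satisfied
(5,2)B 4/8 satisfied
(5,3)A 4/8 satisfied
(5,4)A 3/5 satisfied
(6,1)B 4/5 satisfied
(6,2)B 4/8 satisfied
(6,3)A 4/8 satisfied
(6,4)B 1/5 not
(7,1)B 2/3 satisfied
(7,2)A 2/5 satisfied
(7,3)A 2/5 satisfied
(7,4)B 1/3 satisfied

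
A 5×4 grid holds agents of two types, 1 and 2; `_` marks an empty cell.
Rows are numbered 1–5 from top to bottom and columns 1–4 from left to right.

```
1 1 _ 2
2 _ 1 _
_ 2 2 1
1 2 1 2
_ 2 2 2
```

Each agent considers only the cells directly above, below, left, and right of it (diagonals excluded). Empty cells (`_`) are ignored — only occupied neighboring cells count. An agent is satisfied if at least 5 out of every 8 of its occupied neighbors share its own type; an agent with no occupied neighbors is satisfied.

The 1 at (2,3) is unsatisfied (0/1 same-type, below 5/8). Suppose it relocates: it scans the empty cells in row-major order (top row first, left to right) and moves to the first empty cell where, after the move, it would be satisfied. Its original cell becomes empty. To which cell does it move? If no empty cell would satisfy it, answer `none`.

none

Vacating (2,3). Empty cells in order:
  (1,3): 1/2 same-type → still unsatisfied.
  (2,2): 1/3 same-type → still unsatisfied.
  (2,4): 1/2 same-type → still unsatisfied.
  (3,1): 1/3 same-type → still unsatisfied.
  (5,1): 1/2 same-type → still unsatisfied.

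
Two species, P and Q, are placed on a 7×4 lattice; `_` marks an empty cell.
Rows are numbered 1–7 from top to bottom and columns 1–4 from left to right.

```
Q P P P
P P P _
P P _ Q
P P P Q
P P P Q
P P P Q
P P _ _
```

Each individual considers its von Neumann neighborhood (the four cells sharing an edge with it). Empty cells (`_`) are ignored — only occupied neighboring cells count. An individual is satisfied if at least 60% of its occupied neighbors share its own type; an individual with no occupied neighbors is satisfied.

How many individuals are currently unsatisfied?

2

Row 1: (1,1)Q 0/2 not · (1,2)P 2/3 satisfied · (1,3)P 3/3 satisfied · (1,4)P 1/1 satisfied
Row 2: (2,1)P 2/3 satisfied · (2,2)P 4/4 satisfied · (2,3)P 2/2 satisfied
Row 3: (3,1)P 3/3 satisfied · (3,2)P 3/3 satisfied · (3,4)Q 1/1 satisfied
Row 4: (4,1)P 3/3 satisfied · (4,2)P 4/4 satisfied · (4,3)P 2/3 satisfied · (4,4)Q 2/3 satisfied
Row 5: (5,1)P 3/3 satisfied · (5,2)P 4/4 satisfied · (5,3)P 3/4 satisfied · (5,4)Q 2/3 satisfied
Row 6: (6,1)P 3/3 satisfied · (6,2)P 4/4 satisfied · (6,3)P 2/3 satisfied · (6,4)Q 1/2 not
Row 7: (7,1)P 2/2 satisfied · (7,2)P 2/2 satisfied
Unsatisfied: (1,1), (6,4) — 2 in total.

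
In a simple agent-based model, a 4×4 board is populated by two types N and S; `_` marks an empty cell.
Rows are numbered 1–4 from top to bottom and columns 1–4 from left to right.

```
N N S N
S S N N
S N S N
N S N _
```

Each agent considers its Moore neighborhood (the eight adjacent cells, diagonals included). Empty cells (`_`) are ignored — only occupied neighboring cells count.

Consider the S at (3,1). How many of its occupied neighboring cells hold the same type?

Occupied neighbors of (3,1): (2,1)=S, (2,2)=S, (3,2)=N, (4,1)=N, (4,2)=S.
Same type (S): 3 of 5.

3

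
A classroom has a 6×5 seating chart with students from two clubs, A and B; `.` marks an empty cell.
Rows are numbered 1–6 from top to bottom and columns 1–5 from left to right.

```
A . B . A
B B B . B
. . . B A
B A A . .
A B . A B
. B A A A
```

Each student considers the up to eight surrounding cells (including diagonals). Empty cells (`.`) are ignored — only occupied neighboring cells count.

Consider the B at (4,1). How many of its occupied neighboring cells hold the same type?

1

Occupied neighbors of (4,1): (4,2)=A, (5,1)=A, (5,2)=B.
Same type (B): 1 of 3.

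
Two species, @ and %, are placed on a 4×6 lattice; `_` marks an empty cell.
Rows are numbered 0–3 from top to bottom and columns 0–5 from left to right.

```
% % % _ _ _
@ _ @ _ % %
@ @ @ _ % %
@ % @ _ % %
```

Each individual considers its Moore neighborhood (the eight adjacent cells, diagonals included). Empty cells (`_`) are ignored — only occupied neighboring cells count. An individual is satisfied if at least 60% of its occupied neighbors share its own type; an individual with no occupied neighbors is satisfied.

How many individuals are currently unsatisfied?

6

Row 0: (0,0)% 1/2 ✗ · (0,1)% 2/4 ✗ · (0,2)% 1/2 ✗
Row 1: (1,0)@ 2/4 ✗ · (1,2)@ 2/4 ✗ · (1,4)% 3/3 ✓ · (1,5)% 3/3 ✓
Row 2: (2,0)@ 3/4 ✓ · (2,1)@ 6/7 ✓ · (2,2)@ 3/4 ✓ · (2,4)% 5/5 ✓ · (2,5)% 5/5 ✓
Row 3: (3,0)@ 2/3 ✓ · (3,1)% 0/5 ✗ · (3,2)@ 2/3 ✓ · (3,4)% 3/3 ✓ · (3,5)% 3/3 ✓
Unsatisfied: (0,0), (0,1), (0,2), (1,0), (1,2), (3,1) — 6 in total.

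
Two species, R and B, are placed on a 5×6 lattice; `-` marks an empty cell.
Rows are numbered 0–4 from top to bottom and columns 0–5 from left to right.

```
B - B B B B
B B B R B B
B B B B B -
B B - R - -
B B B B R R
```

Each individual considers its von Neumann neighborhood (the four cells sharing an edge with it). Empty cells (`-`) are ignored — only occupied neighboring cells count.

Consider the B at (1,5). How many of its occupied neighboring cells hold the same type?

2

Occupied neighbors of (1,5): (0,5)=B, (1,4)=B.
Same type (B): 2 of 2.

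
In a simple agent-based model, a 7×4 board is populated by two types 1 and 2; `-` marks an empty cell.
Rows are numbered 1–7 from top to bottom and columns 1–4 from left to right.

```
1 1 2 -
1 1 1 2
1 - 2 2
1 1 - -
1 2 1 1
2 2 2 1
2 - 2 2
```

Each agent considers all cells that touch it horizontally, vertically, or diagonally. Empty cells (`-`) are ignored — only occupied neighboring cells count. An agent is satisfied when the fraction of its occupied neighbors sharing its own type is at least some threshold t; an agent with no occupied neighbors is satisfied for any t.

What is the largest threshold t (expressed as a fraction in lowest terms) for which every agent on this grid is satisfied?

Row 1: (1,1)1 3/3 · (1,2)1 4/5 · (1,3)2 1/4
Row 2: (2,1)1 4/4 · (2,2)1 5/7 · (2,3)1 2/6 · (2,4)2 3/4
Row 3: (3,1)1 4/4 · (3,3)2 2/5 · (3,4)2 2/3
Row 4: (4,1)1 3/4 · (4,2)1 4/6
Row 5: (5,1)1 2/5 · (5,2)2 3/7 · (5,3)1 3/6 · (5,4)1 2/3
Row 6: (6,1)2 3/4 · (6,2)2 5/7 · (6,3)2 4/7 · (6,4)1 2/5
Row 7: (7,1)2 2/2 · (7,3)2 3/4 · (7,4)2 2/3
The smallest same-type fraction is 1/4 at (1,3), which reduces to 1/4. Any threshold above that leaves this agent unsatisfied.

1/4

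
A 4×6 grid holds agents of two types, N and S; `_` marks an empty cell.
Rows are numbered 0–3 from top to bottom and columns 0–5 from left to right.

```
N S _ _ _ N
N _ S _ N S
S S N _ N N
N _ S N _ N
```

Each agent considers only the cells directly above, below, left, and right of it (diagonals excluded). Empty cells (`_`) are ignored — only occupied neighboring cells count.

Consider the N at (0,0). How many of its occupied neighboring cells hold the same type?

1

Occupied neighbors of (0,0): (1,0)=N, (0,1)=S.
Same type (N): 1 of 2.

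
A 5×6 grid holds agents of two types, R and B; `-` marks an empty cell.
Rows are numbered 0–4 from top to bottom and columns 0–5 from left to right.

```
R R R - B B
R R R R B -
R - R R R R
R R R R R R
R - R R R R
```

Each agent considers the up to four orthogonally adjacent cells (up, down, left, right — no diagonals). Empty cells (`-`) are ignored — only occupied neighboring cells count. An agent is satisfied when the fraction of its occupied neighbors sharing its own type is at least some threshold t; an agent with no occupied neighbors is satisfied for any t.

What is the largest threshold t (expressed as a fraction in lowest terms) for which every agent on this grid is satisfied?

1/3

Row 0: (0,0)R 2/2 · (0,1)R 3/3 · (0,2)R 2/2 · (0,4)B 2/2 · (0,5)B 1/1
Row 1: (1,0)R 3/3 · (1,1)R 3/3 · (1,2)R 4/4 · (1,3)R 2/3 · (1,4)B 1/3
Row 2: (2,0)R 2/2 · (2,2)R 3/3 · (2,3)R 4/4 · (2,4)R 3/4 · (2,5)R 2/2
Row 3: (3,0)R 3/3 · (3,1)R 2/2 · (3,2)R 4/4 · (3,3)R 4/4 · (3,4)R 4/4 · (3,5)R 3/3
Row 4: (4,0)R 1/1 · (4,2)R 2/2 · (4,3)R 3/3 · (4,4)R 3/3 · (4,5)R 2/2
The smallest same-type fraction is 1/3 at (1,4), which reduces to 1/3. Any threshold above that leaves this agent unsatisfied.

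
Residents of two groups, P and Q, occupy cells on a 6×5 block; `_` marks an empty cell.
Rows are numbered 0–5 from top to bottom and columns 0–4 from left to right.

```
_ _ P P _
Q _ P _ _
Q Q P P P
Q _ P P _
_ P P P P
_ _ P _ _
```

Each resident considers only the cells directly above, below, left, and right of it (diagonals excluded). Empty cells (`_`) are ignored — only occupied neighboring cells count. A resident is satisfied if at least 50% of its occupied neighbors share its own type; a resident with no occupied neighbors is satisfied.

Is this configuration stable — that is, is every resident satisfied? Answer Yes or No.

Yes

(0,2)P 2/2 satisfied
(0,3)P 1/1 satisfied
(1,0)Q 1/1 satisfied
(1,2)P 2/2 satisfied
(2,0)Q 3/3 satisfied
(2,1)Q 1/2 satisfied
(2,2)P 3/4 satisfied
(2,3)P 3/3 satisfied
(2,4)P 1/1 satisfied
(3,0)Q 1/1 satisfied
(3,2)P 3/3 satisfied
(3,3)P 3/3 satisfied
(4,1)P 1/1 satisfied
(4,2)P 4/4 satisfied
(4,3)P 3/3 satisfied
(4,4)P 1/1 satisfied
(5,2)P 1/1 satisfied
All meet the threshold, so the configuration is stable.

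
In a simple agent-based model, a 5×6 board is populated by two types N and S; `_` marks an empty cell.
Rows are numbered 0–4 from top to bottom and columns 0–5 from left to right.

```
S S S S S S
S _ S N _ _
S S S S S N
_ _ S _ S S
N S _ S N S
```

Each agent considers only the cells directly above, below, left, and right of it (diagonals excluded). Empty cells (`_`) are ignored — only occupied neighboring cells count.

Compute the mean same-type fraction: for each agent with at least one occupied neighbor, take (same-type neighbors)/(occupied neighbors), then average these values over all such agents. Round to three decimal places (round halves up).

0.630

Row 0: (0,0)S 2/2 · (0,1)S 2/2 · (0,2)S 3/3 · (0,3)S 2/3 · (0,4)S 2/2 · (0,5)S 1/1
Row 1: (1,0)S 2/2 · (1,2)S 2/3 · (1,3)N 0/3
Row 2: (2,0)S 2/2 · (2,1)S 2/2 · (2,2)S 4/4 · (2,3)S 2/3 · (2,4)S 2/3 · (2,5)N 0/2
Row 3: (3,2)S 1/1 · (3,4)S 2/3 · (3,5)S 2/3
Row 4: (4,0)N 0/1 · (4,1)S 0/1 · (4,3)S 0/1 · (4,4)N 0/3 · (4,5)S 1/2
Sum over 23 agents: 2/2 + 2/2 + 3/3 + 2/3 + 2/2 + 1/1 + 2/2 + 2/3 + 0/3 + 2/2 + 2/2 + 4/4 + 2/3 + 2/3 + 0/2 + 1/1 + 2/3 + 2/3 + 0/1 + 0/1 + 0/1 + 0/3 + 1/2 = 29/2; mean = 29/2 ÷ 23 = 29/46 = 0.630434… → 0.630.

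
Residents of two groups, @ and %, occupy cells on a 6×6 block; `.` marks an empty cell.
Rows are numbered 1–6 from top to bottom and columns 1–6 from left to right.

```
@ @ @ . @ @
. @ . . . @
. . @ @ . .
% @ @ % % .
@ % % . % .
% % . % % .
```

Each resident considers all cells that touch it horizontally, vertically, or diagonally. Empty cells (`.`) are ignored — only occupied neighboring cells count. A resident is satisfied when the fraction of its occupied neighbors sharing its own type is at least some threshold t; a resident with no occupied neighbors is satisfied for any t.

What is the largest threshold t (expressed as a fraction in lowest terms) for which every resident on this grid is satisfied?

Row 1: (1,1)@ 2/2 · (1,2)@ 3/3 · (1,3)@ 2/2 · (1,5)@ 2/2 · (1,6)@ 2/2
Row 2: (2,2)@ 4/4 · (2,6)@ 2/2
Row 3: (3,3)@ 4/5 · (3,4)@ 2/4
Row 4: (4,1)% 1/3 · (4,2)@ 3/6 · (4,3)@ 3/6 · (4,4)% 3/6 · (4,5)% 2/3
Row 5: (5,1)@ 1/5 · (5,2)% 4/7 · (5,3)% 4/6 · (5,5)% 4/4
Row 6: (6,1)% 2/3 · (6,2)% 3/4 · (6,4)% 3/3 · (6,5)% 2/2
The smallest same-type fraction is 1/5 at (5,1), which reduces to 1/5. Any threshold above that leaves this resident unsatisfied.

1/5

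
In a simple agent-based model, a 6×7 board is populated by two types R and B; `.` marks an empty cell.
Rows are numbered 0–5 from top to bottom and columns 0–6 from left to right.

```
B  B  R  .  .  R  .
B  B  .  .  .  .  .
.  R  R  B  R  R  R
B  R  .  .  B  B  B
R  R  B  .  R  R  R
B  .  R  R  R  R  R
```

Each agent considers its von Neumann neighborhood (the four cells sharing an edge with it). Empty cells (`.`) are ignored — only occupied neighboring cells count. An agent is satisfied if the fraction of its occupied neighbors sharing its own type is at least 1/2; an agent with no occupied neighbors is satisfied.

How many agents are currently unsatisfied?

(0,0)B 2/2 ✓
(0,1)B 2/3 ✓
(0,2)R 0/1 ✗
(0,5)R 0/0 ✓
(1,0)B 2/2 ✓
(1,1)B 2/3 ✓
(2,1)R 2/3 ✓
(2,2)R 1/2 ✓
(2,3)B 0/2 ✗
(2,4)R 1/3 ✗
(2,5)R 2/3 ✓
(2,6)R 1/2 ✓
(3,0)B 0/2 ✗
(3,1)R 2/3 ✓
(3,4)B 1/3 ✗
(3,5)B 2/4 ✓
(3,6)B 1/3 ✗
(4,0)R 1/3 ✗
(4,1)R 2/3 ✓
(4,2)B 0/2 ✗
(4,4)R 2/3 ✓
(4,5)R 3/4 ✓
(4,6)R 2/3 ✓
(5,0)B 0/1 ✗
(5,2)R 1/2 ✓
(5,3)R 2/2 ✓
(5,4)R 3/3 ✓
(5,5)R 3/3 ✓
(5,6)R 2/2 ✓
Unsatisfied: (0,2), (2,3), (2,4), (3,0), (3,4), (3,6), (4,0), (4,2), (5,0) — 9 in total.

9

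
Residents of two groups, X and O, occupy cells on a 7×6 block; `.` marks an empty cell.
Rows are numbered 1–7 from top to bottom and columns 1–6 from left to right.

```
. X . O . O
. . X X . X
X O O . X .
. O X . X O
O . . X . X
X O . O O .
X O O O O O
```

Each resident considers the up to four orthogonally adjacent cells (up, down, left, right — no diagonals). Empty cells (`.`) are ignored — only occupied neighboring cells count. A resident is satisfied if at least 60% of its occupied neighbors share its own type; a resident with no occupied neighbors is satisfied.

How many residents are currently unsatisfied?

Row 1: (1,2)X 0/0 satisfied · (1,4)O 0/1 not · (1,6)O 0/1 not
Row 2: (2,3)X 1/2 not · (2,4)X 1/2 not · (2,6)X 0/1 not
Row 3: (3,1)X 0/1 not · (3,2)O 2/3 satisfied · (3,3)O 1/3 not · (3,5)X 1/1 satisfied
Row 4: (4,2)O 1/2 not · (4,3)X 0/2 not · (4,5)X 1/2 not · (4,6)O 0/2 not
Row 5: (5,1)O 0/1 not · (5,4)X 0/1 not · (5,6)X 0/1 not
Row 6: (6,1)X 1/3 not · (6,2)O 1/2 not · (6,4)O 2/3 satisfied · (6,5)O 2/2 satisfied
Row 7: (7,1)X 1/2 not · (7,2)O 2/3 satisfied · (7,3)O 2/2 satisfied · (7,4)O 3/3 satisfied · (7,5)O 3/3 satisfied · (7,6)O 1/1 satisfied
Unsatisfied: (1,4), (1,6), (2,3), (2,4), (2,6), (3,1), (3,3), (4,2), (4,3), (4,5), (4,6), (5,1), (5,4), (5,6), (6,1), (6,2), (7,1) — 17 in total.

17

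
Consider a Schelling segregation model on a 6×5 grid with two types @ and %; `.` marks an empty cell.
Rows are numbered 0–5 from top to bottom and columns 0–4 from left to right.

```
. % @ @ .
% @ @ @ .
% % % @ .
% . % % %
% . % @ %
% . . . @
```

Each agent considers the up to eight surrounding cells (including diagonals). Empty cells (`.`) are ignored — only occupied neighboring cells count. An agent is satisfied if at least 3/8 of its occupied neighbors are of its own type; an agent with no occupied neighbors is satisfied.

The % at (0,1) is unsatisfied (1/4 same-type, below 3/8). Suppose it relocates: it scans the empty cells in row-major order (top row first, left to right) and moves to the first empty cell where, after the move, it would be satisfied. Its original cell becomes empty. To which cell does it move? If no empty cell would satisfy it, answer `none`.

Vacating (0,1). Empty cells in order:
  (0,0): 1/2 same-type → satisfied — stop here.

(0,0)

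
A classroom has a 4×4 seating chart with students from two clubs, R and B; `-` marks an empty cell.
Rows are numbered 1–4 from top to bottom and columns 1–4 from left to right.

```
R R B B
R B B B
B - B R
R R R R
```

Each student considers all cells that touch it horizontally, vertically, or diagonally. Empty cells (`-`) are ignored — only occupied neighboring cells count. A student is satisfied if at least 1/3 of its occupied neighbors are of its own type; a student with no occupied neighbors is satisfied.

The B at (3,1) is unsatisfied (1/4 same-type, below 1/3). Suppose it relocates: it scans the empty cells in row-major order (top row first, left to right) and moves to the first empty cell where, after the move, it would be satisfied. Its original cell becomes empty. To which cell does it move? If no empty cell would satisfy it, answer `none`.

(3,2)

Vacating (3,1). Empty cells in order:
  (3,2): 3/7 same-type → satisfied — stop here.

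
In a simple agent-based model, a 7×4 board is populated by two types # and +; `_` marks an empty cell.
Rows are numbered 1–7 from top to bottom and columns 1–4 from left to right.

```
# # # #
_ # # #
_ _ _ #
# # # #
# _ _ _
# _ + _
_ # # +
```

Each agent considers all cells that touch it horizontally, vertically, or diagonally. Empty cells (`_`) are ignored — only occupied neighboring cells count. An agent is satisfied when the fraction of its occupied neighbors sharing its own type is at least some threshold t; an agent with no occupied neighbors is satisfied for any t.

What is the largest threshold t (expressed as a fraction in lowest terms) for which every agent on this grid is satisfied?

(1,1)# 2/2
(1,2)# 4/4
(1,3)# 5/5
(1,4)# 3/3
(2,2)# 4/4
(2,3)# 6/6
(2,4)# 4/4
(3,4)# 4/4
(4,1)# 2/2
(4,2)# 3/3
(4,3)# 3/3
(4,4)# 2/2
(5,1)# 3/3
(6,1)# 2/2
(6,3)+ 1/3
(7,2)# 2/3
(7,3)# 1/3
(7,4)+ 1/2
The smallest same-type fraction is 1/3 at (6,3), which reduces to 1/3. Any threshold above that leaves this agent unsatisfied.

1/3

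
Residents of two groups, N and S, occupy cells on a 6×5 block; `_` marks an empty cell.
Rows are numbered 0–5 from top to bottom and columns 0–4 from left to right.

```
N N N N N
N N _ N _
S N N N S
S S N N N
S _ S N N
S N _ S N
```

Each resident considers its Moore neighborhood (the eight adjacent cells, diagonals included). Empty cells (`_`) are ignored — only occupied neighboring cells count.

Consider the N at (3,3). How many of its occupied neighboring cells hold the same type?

6

Occupied neighbors of (3,3): (2,2)=N, (2,3)=N, (2,4)=S, (3,2)=N, (3,4)=N, (4,2)=S, (4,3)=N, (4,4)=N.
Same type (N): 6 of 8.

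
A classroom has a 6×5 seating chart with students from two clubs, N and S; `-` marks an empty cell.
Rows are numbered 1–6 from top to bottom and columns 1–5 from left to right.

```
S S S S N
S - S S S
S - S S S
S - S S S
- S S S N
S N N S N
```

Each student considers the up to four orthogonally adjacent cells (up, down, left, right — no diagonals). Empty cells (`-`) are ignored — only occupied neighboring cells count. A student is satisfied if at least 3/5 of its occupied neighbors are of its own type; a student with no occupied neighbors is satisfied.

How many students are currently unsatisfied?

8

(1,1)S 2/2 ✓
(1,2)S 2/2 ✓
(1,3)S 3/3 ✓
(1,4)S 2/3 ✓
(1,5)N 0/2 ✗
(2,1)S 2/2 ✓
(2,3)S 3/3 ✓
(2,4)S 4/4 ✓
(2,5)S 2/3 ✓
(3,1)S 2/2 ✓
(3,3)S 3/3 ✓
(3,4)S 4/4 ✓
(3,5)S 3/3 ✓
(4,1)S 1/1 ✓
(4,3)S 3/3 ✓
(4,4)S 4/4 ✓
(4,5)S 2/3 ✓
(5,2)S 1/2 ✗
(5,3)S 3/4 ✓
(5,4)S 3/4 ✓
(5,5)N 1/3 ✗
(6,1)S 0/1 ✗
(6,2)N 1/3 ✗
(6,3)N 1/3 ✗
(6,4)S 1/3 ✗
(6,5)N 1/2 ✗
Unsatisfied: (1,5), (5,2), (5,5), (6,1), (6,2), (6,3), (6,4), (6,5) — 8 in total.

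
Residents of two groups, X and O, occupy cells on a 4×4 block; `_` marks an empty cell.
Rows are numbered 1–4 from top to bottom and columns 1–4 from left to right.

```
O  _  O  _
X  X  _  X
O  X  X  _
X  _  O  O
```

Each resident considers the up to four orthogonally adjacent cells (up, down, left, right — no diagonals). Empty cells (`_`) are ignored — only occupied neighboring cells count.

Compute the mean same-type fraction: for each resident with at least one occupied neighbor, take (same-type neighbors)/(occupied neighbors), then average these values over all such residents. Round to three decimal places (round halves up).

Row 1: (1,1)O 0/1 · (1,3)O — no occupied neighbors
Row 2: (2,1)X 1/3 · (2,2)X 2/2 · (2,4)X — no occupied neighbors
Row 3: (3,1)O 0/3 · (3,2)X 2/3 · (3,3)X 1/2
Row 4: (4,1)X 0/1 · (4,3)O 1/2 · (4,4)O 1/1
Sum over 9 residents: 0/1 + 1/3 + 2/2 + 0/3 + 2/3 + 1/2 + 0/1 + 1/2 + 1/1 = 4; mean = 4 ÷ 9 = 4/9 = 0.444444… → 0.444.

0.444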